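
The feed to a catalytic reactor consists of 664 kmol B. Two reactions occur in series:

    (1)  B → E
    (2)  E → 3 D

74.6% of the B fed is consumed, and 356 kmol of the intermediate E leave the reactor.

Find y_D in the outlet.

Conversion of B: B consumed = 1ξ₁ = 0.746 × 664 → ξ₁ = 495.3 kmol.
E balance: n_E = 0 + 1ξ₁ − 1ξ₂ = 356 → ξ₂ = (1·495.3 − 356)/1 = 139.3 kmol.
Outlet amounts (n = n₀ + Σ ν·ξ):
  B: 664 − 1(495.3) = 168.7
  E: 0 + 1(495.3) − 1(139.3) = 356
  D: 0 + 3(139.3) = 418
Total out = 942.7 kmol; y_D = 418 / 942.7 = 0.4434.

0.443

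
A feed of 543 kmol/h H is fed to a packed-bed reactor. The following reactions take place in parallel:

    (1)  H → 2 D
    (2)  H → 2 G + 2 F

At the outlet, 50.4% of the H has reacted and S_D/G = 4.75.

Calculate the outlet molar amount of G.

Conversion of H: H consumed = 0.504 × 543 = 273.7 kmol/h = 1ξ₁ + 1ξ₂.
Selectivity: 2ξ₁ / (2ξ₂) = 4.75 → ξ₁ = 4.75 ξ₂.
Substitute: (1·4.75 + 1) ξ₂ = 273.7 → ξ₂ = 47.6 kmol/h, ξ₁ = 226.1 kmol/h.
Outlet amounts (n = n₀ + Σ ν·ξ):
  H: 543 − 1(226.1) − 1(47.6) = 269.3
  D: 0 + 2(226.1) = 452.2
  G: 0 + 2(47.6) = 95.19
  F: 0 + 2(47.6) = 95.19

95.2 kmol/h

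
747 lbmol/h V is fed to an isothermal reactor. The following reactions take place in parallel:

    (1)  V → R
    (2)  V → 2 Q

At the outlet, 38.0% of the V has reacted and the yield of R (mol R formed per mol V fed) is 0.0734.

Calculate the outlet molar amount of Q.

458 lbmol/h

Yield of R: 1ξ₁ / 747 = 0.0734 → ξ₁ = 54.83 lbmol/h.
Conversion of V: 1ξ₁ + 1ξ₂ = 0.38 × 747 = 283.9 → ξ₂ = 229 lbmol/h.
Outlet amounts (n = n₀ + Σ ν·ξ):
  V: 747 − 1(54.83) − 1(229) = 463.1
  R: 0 + 1(54.83) = 54.83
  Q: 0 + 2(229) = 458.1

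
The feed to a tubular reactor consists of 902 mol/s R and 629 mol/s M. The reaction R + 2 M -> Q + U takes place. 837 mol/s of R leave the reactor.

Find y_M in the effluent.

For R: n = n₀ − 1ξ → 837 = 902 − 1ξ, giving ξ = 65 mol/s.
Outlet amounts (n = n₀ + ν ξ):
  R: 902 − 1(65) = 837
  M: 629 − 2(65) = 499
  Q: 0 + 1(65) = 65
  U: 0 + 1(65) = 65
Total out = 1466 mol/s; y_M = 499 / 1466 = 0.3404.

0.34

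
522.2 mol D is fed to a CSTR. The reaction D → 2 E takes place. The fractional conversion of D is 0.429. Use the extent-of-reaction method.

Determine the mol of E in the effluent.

448 mol

D reacted = 0.429 × 522.2 = 224 mol; ν_D = −1, so ξ = 224/1 = 224 mol.
Outlet amounts (n = n₀ + ν ξ):
  D: 522.2 − 1(224) = 298.2
  E: 0 + 2(224) = 448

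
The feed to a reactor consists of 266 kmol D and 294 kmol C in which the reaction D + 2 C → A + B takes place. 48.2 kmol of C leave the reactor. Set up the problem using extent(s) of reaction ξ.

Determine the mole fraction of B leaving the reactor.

0.281

For C: n = n₀ − 2ξ → 48.2 = 294 − 2ξ, giving ξ = 122.9 kmol.
Outlet amounts (n = n₀ + ν ξ):
  D: 266 − 1(122.9) = 143.1
  C: 294 − 2(122.9) = 48.2
  A: 0 + 1(122.9) = 122.9
  B: 0 + 1(122.9) = 122.9
Total out = 437.1 kmol; y_B = 122.9 / 437.1 = 0.2812.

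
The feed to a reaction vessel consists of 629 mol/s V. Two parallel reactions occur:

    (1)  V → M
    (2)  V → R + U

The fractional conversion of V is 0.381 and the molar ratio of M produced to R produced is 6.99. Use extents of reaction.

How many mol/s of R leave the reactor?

30 mol/s

Conversion of V: V consumed = 0.381 × 629 = 239.6 mol/s = 1ξ₁ + 1ξ₂.
Selectivity: 1ξ₁ / (1ξ₂) = 6.99 → ξ₁ = 6.99 ξ₂.
Substitute: (1·6.99 + 1) ξ₂ = 239.6 → ξ₂ = 29.99 mol/s, ξ₁ = 209.7 mol/s.
Outlet amounts (n = n₀ + Σ ν·ξ):
  V: 629 − 1(209.7) − 1(29.99) = 389.4
  M: 0 + 1(209.7) = 209.7
  R: 0 + 1(29.99) = 29.99
  U: 0 + 1(29.99) = 29.99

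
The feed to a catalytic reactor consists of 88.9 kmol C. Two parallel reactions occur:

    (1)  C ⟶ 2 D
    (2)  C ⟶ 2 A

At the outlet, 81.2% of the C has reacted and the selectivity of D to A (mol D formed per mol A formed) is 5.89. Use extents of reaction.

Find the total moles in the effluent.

161 kmol

Conversion of C: C consumed = 0.812 × 88.9 = 72.19 kmol = 1ξ₁ + 1ξ₂.
Selectivity: 2ξ₁ / (2ξ₂) = 5.89 → ξ₁ = 5.89 ξ₂.
Substitute: (1·5.89 + 1) ξ₂ = 72.19 → ξ₂ = 10.48 kmol, ξ₁ = 61.71 kmol.
Outlet amounts (n = n₀ + Σ ν·ξ):
  C: 88.9 − 1(61.71) − 1(10.48) = 16.71
  D: 0 + 2(61.71) = 123.4
  A: 0 + 2(10.48) = 20.95
Total out = 16.71 + 123.4 + 20.95 = 161.1 kmol.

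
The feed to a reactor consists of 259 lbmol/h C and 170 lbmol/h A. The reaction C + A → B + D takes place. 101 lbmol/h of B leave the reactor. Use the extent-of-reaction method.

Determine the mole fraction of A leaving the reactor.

0.161

For B: n = n₀ + 1ξ → 101 = 0 + 1ξ, giving ξ = 101 lbmol/h.
Outlet amounts (n = n₀ + ν ξ):
  C: 259 − 1(101) = 158
  A: 170 − 1(101) = 69
  B: 0 + 1(101) = 101
  D: 0 + 1(101) = 101
Total out = 429 lbmol/h; y_A = 69 / 429 = 0.1608.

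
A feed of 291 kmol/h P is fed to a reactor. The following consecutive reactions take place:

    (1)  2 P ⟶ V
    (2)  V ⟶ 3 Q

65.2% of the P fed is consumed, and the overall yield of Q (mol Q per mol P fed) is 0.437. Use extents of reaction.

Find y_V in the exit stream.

0.187

Conversion of P: P consumed = 2ξ₁ = 0.652 × 291 → ξ₁ = 94.87 kmol/h.
Yield of Q: 3ξ₂ / 291 = 0.437 → ξ₂ = 42.39 kmol/h.
Outlet amounts (n = n₀ + Σ ν·ξ):
  P: 291 − 2(94.87) = 101.3
  V: 0 + 1(94.87) − 1(42.39) = 52.48
  Q: 0 + 3(42.39) = 127.2
Total out = 280.9 kmol/h; y_V = 52.48 / 280.9 = 0.1868.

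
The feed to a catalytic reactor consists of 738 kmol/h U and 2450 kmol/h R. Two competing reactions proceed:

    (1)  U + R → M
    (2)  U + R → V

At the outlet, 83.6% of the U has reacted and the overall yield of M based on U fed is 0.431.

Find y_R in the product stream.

Yield of M: 1ξ₁ / 738 = 0.431 → ξ₁ = 318.1 kmol/h.
Conversion of U: 1ξ₁ + 1ξ₂ = 0.836 × 738 = 617 → ξ₂ = 298.9 kmol/h.
Outlet amounts (n = n₀ + Σ ν·ξ):
  U: 738 − 1(318.1) − 1(298.9) = 121
  R: 2450 − 1(318.1) − 1(298.9) = 1833
  M: 0 + 1(318.1) = 318.1
  V: 0 + 1(298.9) = 298.9
Total out = 2571 kmol/h; y_R = 1833 / 2571 = 0.713.

0.713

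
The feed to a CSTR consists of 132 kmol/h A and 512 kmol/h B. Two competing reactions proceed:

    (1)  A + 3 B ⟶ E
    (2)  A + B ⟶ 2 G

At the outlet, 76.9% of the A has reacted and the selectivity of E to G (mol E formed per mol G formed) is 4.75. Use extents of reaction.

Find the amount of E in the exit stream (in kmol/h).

Conversion of A: A consumed = 0.769 × 132 = 101.5 kmol/h = 1ξ₁ + 1ξ₂.
Selectivity: 1ξ₁ / (2ξ₂) = 4.75 → ξ₁ = 9.5 ξ₂.
Substitute: (1·9.5 + 1) ξ₂ = 101.5 → ξ₂ = 9.667 kmol/h, ξ₁ = 91.84 kmol/h.
Outlet amounts (n = n₀ + Σ ν·ξ):
  A: 132 − 1(91.84) − 1(9.667) = 30.49
  B: 512 − 3(91.84) − 1(9.667) = 226.8
  E: 0 + 1(91.84) = 91.84
  G: 0 + 2(9.667) = 19.33

91.8 kmol/h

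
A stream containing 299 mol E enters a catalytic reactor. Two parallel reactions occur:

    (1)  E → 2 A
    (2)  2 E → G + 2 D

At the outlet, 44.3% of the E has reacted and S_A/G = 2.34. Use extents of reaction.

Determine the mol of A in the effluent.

97.8 mol

Conversion of E: E consumed = 0.443 × 299 = 132.5 mol = 1ξ₁ + 2ξ₂.
Selectivity: 2ξ₁ / (1ξ₂) = 2.34 → ξ₁ = 1.17 ξ₂.
Substitute: (1·1.17 + 2) ξ₂ = 132.5 → ξ₂ = 41.78 mol, ξ₁ = 48.89 mol.
Outlet amounts (n = n₀ + Σ ν·ξ):
  E: 299 − 1(48.89) − 2(41.78) = 166.5
  A: 0 + 2(48.89) = 97.78
  G: 0 + 1(41.78) = 41.78
  D: 0 + 2(41.78) = 83.57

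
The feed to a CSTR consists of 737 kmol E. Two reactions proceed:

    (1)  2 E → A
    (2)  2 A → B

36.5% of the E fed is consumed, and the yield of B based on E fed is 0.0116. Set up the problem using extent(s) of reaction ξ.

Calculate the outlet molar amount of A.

117 kmol

Conversion of E: E consumed = 2ξ₁ = 0.365 × 737 → ξ₁ = 134.5 kmol.
Yield of B: 1ξ₂ / 737 = 0.0116 → ξ₂ = 8.549 kmol.
Outlet amounts (n = n₀ + Σ ν·ξ):
  E: 737 − 2(134.5) = 468
  A: 0 + 1(134.5) − 2(8.549) = 117.4
  B: 0 + 1(8.549) = 8.549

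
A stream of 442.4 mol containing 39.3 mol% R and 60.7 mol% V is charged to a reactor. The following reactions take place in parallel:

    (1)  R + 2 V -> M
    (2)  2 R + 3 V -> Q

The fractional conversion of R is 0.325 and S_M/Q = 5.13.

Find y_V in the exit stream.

0.496

Conversion of R: R consumed = 0.325 × 173.9 = 56.51 mol = 1ξ₁ + 2ξ₂.
Selectivity: 1ξ₁ / (1ξ₂) = 5.13 → ξ₁ = 5.13 ξ₂.
Substitute: (1·5.13 + 2) ξ₂ = 56.51 → ξ₂ = 7.925 mol, ξ₁ = 40.66 mol.
Outlet amounts (n = n₀ + Σ ν·ξ):
  R: 173.9 − 1(40.66) − 2(7.925) = 117.4
  V: 268.5 − 2(40.66) − 3(7.925) = 163.5
  M: 0 + 1(40.66) = 40.66
  Q: 0 + 1(7.925) = 7.925
Total out = 329.4 mol; y_V = 163.5 / 329.4 = 0.4962.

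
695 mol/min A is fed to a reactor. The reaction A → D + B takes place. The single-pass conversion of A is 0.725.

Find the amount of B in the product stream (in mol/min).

504 mol/min

A reacted = 0.725 × 695 = 503.9 mol/min; ν_A = −1, so ξ = 503.9/1 = 503.9 mol/min.
Outlet amounts (n = n₀ + ν ξ):
  A: 695 − 1(503.9) = 191.1
  D: 0 + 1(503.9) = 503.9
  B: 0 + 1(503.9) = 503.9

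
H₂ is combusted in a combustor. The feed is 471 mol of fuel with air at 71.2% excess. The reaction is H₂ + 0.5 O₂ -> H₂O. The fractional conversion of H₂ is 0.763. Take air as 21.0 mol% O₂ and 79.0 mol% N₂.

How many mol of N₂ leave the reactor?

1520 mol

Stoichiometric O₂ = 0.5 × 471 = 235.5 mol; O₂ fed = 235.5 × 1.712 = 403.2 mol.
N₂ fed = 403.2 × 79/21 = 1517 mol.
Fuel reacted = 0.763 × 471 → ξ = 359.4 mol.
Outlet (n = n₀ + ν ξ):
  H₂: 471 − 1(359.4) = 111.6
  O₂: 403.2 − 0.5(359.4) = 223.5
  N₂: 1517 (inert)
  H₂O: 0 + 1(359.4) = 359.4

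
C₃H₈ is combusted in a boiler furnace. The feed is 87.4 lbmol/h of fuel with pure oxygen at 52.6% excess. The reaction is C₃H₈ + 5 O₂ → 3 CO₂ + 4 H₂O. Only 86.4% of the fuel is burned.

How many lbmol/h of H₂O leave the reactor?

Stoichiometric O₂ = 5 × 87.4 = 437 lbmol/h; O₂ fed = 437 × 1.526 = 666.9 lbmol/h.
Fuel reacted = 0.864 × 87.4 → ξ = 75.51 lbmol/h.
Outlet (n = n₀ + ν ξ):
  C₃H₈: 87.4 − 1(75.51) = 11.89
  O₂: 666.9 − 5(75.51) = 289.3
  CO₂: 0 + 3(75.51) = 226.5
  H₂O: 0 + 4(75.51) = 302.1

302 lbmol/h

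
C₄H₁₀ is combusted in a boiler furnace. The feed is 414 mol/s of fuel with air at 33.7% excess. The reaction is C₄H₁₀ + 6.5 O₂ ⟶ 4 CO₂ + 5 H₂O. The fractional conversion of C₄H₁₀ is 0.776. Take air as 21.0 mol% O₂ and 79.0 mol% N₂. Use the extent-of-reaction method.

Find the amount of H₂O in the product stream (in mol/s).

Stoichiometric O₂ = 6.5 × 414 = 2691 mol/s; O₂ fed = 2691 × 1.337 = 3598 mol/s.
N₂ fed = 3598 × 79/21 = 13530 mol/s.
Fuel reacted = 0.776 × 414 → ξ = 321.3 mol/s.
Outlet (n = n₀ + ν ξ):
  C₄H₁₀: 414 − 1(321.3) = 92.74
  O₂: 3598 − 6.5(321.3) = 1510
  N₂: 13530 (inert)
  CO₂: 0 + 4(321.3) = 1285
  H₂O: 0 + 5(321.3) = 1606

1610 mol/s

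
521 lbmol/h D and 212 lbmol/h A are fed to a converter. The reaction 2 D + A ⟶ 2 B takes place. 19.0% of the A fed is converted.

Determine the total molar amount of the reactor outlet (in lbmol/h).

A reacted = 0.19 × 212 = 40.28 lbmol/h; ν_A = −1, so ξ = 40.28/1 = 40.28 lbmol/h.
Outlet amounts (n = n₀ + ν ξ):
  D: 521 − 2(40.28) = 440.4
  A: 212 − 1(40.28) = 171.7
  B: 0 + 2(40.28) = 80.56
Total out = 440.4 + 171.7 + 80.56 = 692.7 lbmol/h.

693 lbmol/h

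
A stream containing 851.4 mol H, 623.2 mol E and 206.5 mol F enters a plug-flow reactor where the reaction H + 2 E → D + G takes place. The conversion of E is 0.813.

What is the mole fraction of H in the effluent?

0.419

E reacted = 0.813 × 623.2 = 506.7 mol; ν_E = −2, so ξ = 506.7/2 = 253.3 mol.
Outlet amounts (n = n₀ + ν ξ):
  H: 851.4 − 1(253.3) = 598.1
  E: 623.2 − 2(253.3) = 116.5
  D: 0 + 1(253.3) = 253.3
  G: 0 + 1(253.3) = 253.3
  F: 206.5 (inert)
Total out = 1428 mol; y_H = 598.1 / 1428 = 0.4189.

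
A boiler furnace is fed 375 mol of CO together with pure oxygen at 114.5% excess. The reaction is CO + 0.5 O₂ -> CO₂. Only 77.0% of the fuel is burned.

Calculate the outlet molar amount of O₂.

Stoichiometric O₂ = 0.5 × 375 = 187.5 mol; O₂ fed = 187.5 × 2.145 = 402.2 mol.
Fuel reacted = 0.77 × 375 → ξ = 288.8 mol.
Outlet (n = n₀ + ν ξ):
  CO: 375 − 1(288.8) = 86.25
  O₂: 402.2 − 0.5(288.8) = 257.8
  CO₂: 0 + 1(288.8) = 288.8

258 mol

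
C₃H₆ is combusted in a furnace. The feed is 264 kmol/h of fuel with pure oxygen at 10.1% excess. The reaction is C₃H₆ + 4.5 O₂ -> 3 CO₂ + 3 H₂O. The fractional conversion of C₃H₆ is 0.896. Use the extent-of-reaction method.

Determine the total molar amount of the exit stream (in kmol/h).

Stoichiometric O₂ = 4.5 × 264 = 1188 kmol/h; O₂ fed = 1188 × 1.101 = 1308 kmol/h.
Fuel reacted = 0.896 × 264 → ξ = 236.5 kmol/h.
Outlet (n = n₀ + ν ξ):
  C₃H₆: 264 − 1(236.5) = 27.46
  O₂: 1308 − 4.5(236.5) = 243.5
  CO₂: 0 + 3(236.5) = 709.6
  H₂O: 0 + 3(236.5) = 709.6
Total out = 27.46 + 243.5 + 709.6 + 709.6 = 1690 kmol/h.

1690 kmol/h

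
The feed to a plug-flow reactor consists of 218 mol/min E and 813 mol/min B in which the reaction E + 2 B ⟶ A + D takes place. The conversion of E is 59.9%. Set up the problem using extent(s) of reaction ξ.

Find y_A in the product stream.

E reacted = 0.599 × 218 = 130.6 mol/min; ν_E = −1, so ξ = 130.6/1 = 130.6 mol/min.
Outlet amounts (n = n₀ + ν ξ):
  E: 218 − 1(130.6) = 87.42
  B: 813 − 2(130.6) = 551.8
  A: 0 + 1(130.6) = 130.6
  D: 0 + 1(130.6) = 130.6
Total out = 900.4 mol/min; y_A = 130.6 / 900.4 = 0.145.

0.145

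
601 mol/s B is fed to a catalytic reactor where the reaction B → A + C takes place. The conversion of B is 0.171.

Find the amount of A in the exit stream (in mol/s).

B reacted = 0.171 × 601 = 102.8 mol/s; ν_B = −1, so ξ = 102.8/1 = 102.8 mol/s.
Outlet amounts (n = n₀ + ν ξ):
  B: 601 − 1(102.8) = 498.2
  A: 0 + 1(102.8) = 102.8
  C: 0 + 1(102.8) = 102.8

103 mol/s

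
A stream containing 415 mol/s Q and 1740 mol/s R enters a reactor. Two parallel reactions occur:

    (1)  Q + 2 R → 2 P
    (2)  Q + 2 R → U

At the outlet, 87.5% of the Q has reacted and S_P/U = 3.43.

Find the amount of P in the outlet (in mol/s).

Conversion of Q: Q consumed = 0.875 × 415 = 363.1 mol/s = 1ξ₁ + 1ξ₂.
Selectivity: 2ξ₁ / (1ξ₂) = 3.43 → ξ₁ = 1.715 ξ₂.
Substitute: (1·1.715 + 1) ξ₂ = 363.1 → ξ₂ = 133.7 mol/s, ξ₁ = 229.4 mol/s.
Outlet amounts (n = n₀ + Σ ν·ξ):
  Q: 415 − 1(229.4) − 1(133.7) = 51.88
  R: 1740 − 2(229.4) − 2(133.7) = 1014
  P: 0 + 2(229.4) = 458.8
  U: 0 + 1(133.7) = 133.7

459 mol/s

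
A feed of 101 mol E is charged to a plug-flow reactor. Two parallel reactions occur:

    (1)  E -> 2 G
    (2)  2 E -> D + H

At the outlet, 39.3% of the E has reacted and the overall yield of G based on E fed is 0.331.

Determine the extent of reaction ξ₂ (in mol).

ξ₂ = 11.5 mol

Yield of G: 2ξ₁ / 101 = 0.331 → ξ₁ = 16.72 mol.
Conversion of E: 1ξ₁ + 2ξ₂ = 0.393 × 101 = 39.69 → ξ₂ = 11.49 mol.
Outlet amounts (n = n₀ + Σ ν·ξ):
  E: 101 − 1(16.72) − 2(11.49) = 61.31
  G: 0 + 2(16.72) = 33.43
  D: 0 + 1(11.49) = 11.49
  H: 0 + 1(11.49) = 11.49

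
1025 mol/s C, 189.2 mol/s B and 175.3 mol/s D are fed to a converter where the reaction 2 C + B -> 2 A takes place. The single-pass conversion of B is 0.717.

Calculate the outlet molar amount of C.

754 mol/s

B reacted = 0.717 × 189.2 = 135.7 mol/s; ν_B = −1, so ξ = 135.7/1 = 135.7 mol/s.
Outlet amounts (n = n₀ + ν ξ):
  C: 1025 − 2(135.7) = 753.7
  B: 189.2 − 1(135.7) = 53.54
  A: 0 + 2(135.7) = 271.3
  D: 175.3 (inert)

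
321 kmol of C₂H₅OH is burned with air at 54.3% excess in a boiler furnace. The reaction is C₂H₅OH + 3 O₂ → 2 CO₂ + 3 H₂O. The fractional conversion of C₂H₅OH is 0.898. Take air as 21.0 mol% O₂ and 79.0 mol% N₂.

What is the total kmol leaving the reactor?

7690 kmol

Stoichiometric O₂ = 3 × 321 = 963 kmol; O₂ fed = 963 × 1.543 = 1486 kmol.
N₂ fed = 1486 × 79/21 = 5590 kmol.
Fuel reacted = 0.898 × 321 → ξ = 288.3 kmol.
Outlet (n = n₀ + ν ξ):
  C₂H₅OH: 321 − 1(288.3) = 32.74
  O₂: 1486 − 3(288.3) = 621.1
  N₂: 5590 (inert)
  CO₂: 0 + 2(288.3) = 576.5
  H₂O: 0 + 3(288.3) = 864.8
Total out = 32.74 + 621.1 + 5590 + 576.5 + 864.8 = 7685 kmol.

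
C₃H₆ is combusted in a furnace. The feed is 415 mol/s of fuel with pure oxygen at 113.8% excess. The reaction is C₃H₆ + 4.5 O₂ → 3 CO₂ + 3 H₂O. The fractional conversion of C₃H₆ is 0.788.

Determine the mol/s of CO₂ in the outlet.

Stoichiometric O₂ = 4.5 × 415 = 1868 mol/s; O₂ fed = 1868 × 2.138 = 3993 mol/s.
Fuel reacted = 0.788 × 415 → ξ = 327 mol/s.
Outlet (n = n₀ + ν ξ):
  C₃H₆: 415 − 1(327) = 87.98
  O₂: 3993 − 4.5(327) = 2521
  CO₂: 0 + 3(327) = 981.1
  H₂O: 0 + 3(327) = 981.1

981 mol/s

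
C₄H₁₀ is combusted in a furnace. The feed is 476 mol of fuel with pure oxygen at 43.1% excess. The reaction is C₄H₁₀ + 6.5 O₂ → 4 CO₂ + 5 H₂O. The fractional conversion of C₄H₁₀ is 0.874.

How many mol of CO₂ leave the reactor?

Stoichiometric O₂ = 6.5 × 476 = 3094 mol; O₂ fed = 3094 × 1.431 = 4428 mol.
Fuel reacted = 0.874 × 476 → ξ = 416 mol.
Outlet (n = n₀ + ν ξ):
  C₄H₁₀: 476 − 1(416) = 59.98
  O₂: 4428 − 6.5(416) = 1723
  CO₂: 0 + 4(416) = 1664
  H₂O: 0 + 5(416) = 2080

1660 mol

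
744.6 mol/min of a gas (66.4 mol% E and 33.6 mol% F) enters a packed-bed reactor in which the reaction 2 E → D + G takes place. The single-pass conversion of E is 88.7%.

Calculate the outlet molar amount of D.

219 mol/min

E reacted = 0.887 × 494.4 = 438.5 mol/min; ν_E = −2, so ξ = 438.5/2 = 219.3 mol/min.
Outlet amounts (n = n₀ + ν ξ):
  E: 494.4 − 2(219.3) = 55.87
  D: 0 + 1(219.3) = 219.3
  G: 0 + 1(219.3) = 219.3
  F: 250.2 (inert)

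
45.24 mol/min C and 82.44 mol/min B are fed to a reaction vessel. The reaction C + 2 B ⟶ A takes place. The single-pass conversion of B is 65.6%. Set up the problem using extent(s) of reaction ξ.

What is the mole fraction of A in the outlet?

0.367

B reacted = 0.656 × 82.44 = 54.08 mol/min; ν_B = −2, so ξ = 54.08/2 = 27.04 mol/min.
Outlet amounts (n = n₀ + ν ξ):
  C: 45.24 − 1(27.04) = 18.2
  B: 82.44 − 2(27.04) = 28.36
  A: 0 + 1(27.04) = 27.04
Total out = 73.6 mol/min; y_A = 27.04 / 73.6 = 0.3674.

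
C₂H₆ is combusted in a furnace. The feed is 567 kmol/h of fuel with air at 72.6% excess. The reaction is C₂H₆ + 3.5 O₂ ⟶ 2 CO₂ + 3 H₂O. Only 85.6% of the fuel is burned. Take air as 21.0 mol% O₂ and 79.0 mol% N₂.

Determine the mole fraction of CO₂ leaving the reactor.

0.0567

Stoichiometric O₂ = 3.5 × 567 = 1984 kmol/h; O₂ fed = 1984 × 1.726 = 3425 kmol/h.
N₂ fed = 3425 × 79/21 = 12890 kmol/h.
Fuel reacted = 0.856 × 567 → ξ = 485.4 kmol/h.
Outlet (n = n₀ + ν ξ):
  C₂H₆: 567 − 1(485.4) = 81.65
  O₂: 3425 − 3.5(485.4) = 1727
  N₂: 12890 (inert)
  CO₂: 0 + 2(485.4) = 970.7
  H₂O: 0 + 3(485.4) = 1456
Total out = 17120 kmol/h; y_CO₂ = 970.7 / 17120 = 0.0567.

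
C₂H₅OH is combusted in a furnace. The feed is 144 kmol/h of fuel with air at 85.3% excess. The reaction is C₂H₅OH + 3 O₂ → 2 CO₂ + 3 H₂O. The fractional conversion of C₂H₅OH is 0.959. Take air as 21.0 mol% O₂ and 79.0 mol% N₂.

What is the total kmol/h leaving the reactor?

Stoichiometric O₂ = 3 × 144 = 432 kmol/h; O₂ fed = 432 × 1.853 = 800.5 kmol/h.
N₂ fed = 800.5 × 79/21 = 3011 kmol/h.
Fuel reacted = 0.959 × 144 → ξ = 138.1 kmol/h.
Outlet (n = n₀ + ν ξ):
  C₂H₅OH: 144 − 1(138.1) = 5.904
  O₂: 800.5 − 3(138.1) = 386.2
  N₂: 3011 (inert)
  CO₂: 0 + 2(138.1) = 276.2
  H₂O: 0 + 3(138.1) = 414.3
Total out = 5.904 + 386.2 + 3011 + 276.2 + 414.3 = 4094 kmol/h.

4090 kmol/h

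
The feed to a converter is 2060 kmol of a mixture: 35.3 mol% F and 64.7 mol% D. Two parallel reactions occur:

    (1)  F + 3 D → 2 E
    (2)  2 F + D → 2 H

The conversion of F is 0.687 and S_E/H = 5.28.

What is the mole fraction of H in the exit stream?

Conversion of F: F consumed = 0.687 × 727.2 = 499.6 kmol = 1ξ₁ + 2ξ₂.
Selectivity: 2ξ₁ / (2ξ₂) = 5.28 → ξ₁ = 5.28 ξ₂.
Substitute: (1·5.28 + 2) ξ₂ = 499.6 → ξ₂ = 68.62 kmol, ξ₁ = 362.3 kmol.
Outlet amounts (n = n₀ + Σ ν·ξ):
  F: 727.2 − 1(362.3) − 2(68.62) = 227.6
  D: 1333 − 3(362.3) − 1(68.62) = 177.2
  E: 0 + 2(362.3) = 724.7
  H: 0 + 2(68.62) = 137.2
Total out = 1267 kmol; y_H = 137.2 / 1267 = 0.1083.

0.108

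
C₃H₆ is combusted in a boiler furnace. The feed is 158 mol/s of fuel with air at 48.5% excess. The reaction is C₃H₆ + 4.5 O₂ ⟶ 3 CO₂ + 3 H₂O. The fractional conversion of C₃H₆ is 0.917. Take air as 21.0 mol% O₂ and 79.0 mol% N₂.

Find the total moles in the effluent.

5260 mol/s

Stoichiometric O₂ = 4.5 × 158 = 711 mol/s; O₂ fed = 711 × 1.485 = 1056 mol/s.
N₂ fed = 1056 × 79/21 = 3972 mol/s.
Fuel reacted = 0.917 × 158 → ξ = 144.9 mol/s.
Outlet (n = n₀ + ν ξ):
  C₃H₆: 158 − 1(144.9) = 13.11
  O₂: 1056 − 4.5(144.9) = 403.8
  N₂: 3972 (inert)
  CO₂: 0 + 3(144.9) = 434.7
  H₂O: 0 + 3(144.9) = 434.7
Total out = 13.11 + 403.8 + 3972 + 434.7 + 434.7 = 5258 mol/s.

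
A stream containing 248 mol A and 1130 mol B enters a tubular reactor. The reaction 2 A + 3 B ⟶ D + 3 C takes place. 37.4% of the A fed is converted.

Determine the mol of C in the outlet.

139 mol

A reacted = 0.374 × 248 = 92.75 mol; ν_A = −2, so ξ = 92.75/2 = 46.38 mol.
Outlet amounts (n = n₀ + ν ξ):
  A: 248 − 2(46.38) = 155.2
  B: 1130 − 3(46.38) = 990.9
  D: 0 + 1(46.38) = 46.38
  C: 0 + 3(46.38) = 139.1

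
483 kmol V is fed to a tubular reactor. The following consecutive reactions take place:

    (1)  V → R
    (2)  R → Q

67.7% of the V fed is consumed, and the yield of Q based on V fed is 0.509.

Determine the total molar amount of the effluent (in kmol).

483 kmol

Conversion of V: V consumed = 1ξ₁ = 0.677 × 483 → ξ₁ = 327 kmol.
Yield of Q: 1ξ₂ / 483 = 0.509 → ξ₂ = 245.8 kmol.
Outlet amounts (n = n₀ + Σ ν·ξ):
  V: 483 − 1(327) = 156
  R: 0 + 1(327) − 1(245.8) = 81.14
  Q: 0 + 1(245.8) = 245.8
Total out = 156 + 81.14 + 245.8 = 483 kmol.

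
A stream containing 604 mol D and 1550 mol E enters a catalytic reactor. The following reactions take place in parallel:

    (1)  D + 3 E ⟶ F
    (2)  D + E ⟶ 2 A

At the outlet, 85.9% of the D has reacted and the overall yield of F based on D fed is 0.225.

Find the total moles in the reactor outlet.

1750 mol

Yield of F: 1ξ₁ / 604 = 0.225 → ξ₁ = 135.9 mol.
Conversion of D: 1ξ₁ + 1ξ₂ = 0.859 × 604 = 518.8 → ξ₂ = 382.9 mol.
Outlet amounts (n = n₀ + Σ ν·ξ):
  D: 604 − 1(135.9) − 1(382.9) = 85.16
  E: 1550 − 3(135.9) − 1(382.9) = 759.4
  F: 0 + 1(135.9) = 135.9
  A: 0 + 2(382.9) = 765.9
Total out = 85.16 + 759.4 + 135.9 + 765.9 = 1746 mol.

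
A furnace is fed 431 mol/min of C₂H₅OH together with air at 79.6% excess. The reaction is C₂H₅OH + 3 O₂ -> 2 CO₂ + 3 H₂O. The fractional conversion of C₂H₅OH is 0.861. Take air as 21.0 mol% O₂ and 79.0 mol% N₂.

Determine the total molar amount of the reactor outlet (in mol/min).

11900 mol/min

Stoichiometric O₂ = 3 × 431 = 1293 mol/min; O₂ fed = 1293 × 1.796 = 2322 mol/min.
N₂ fed = 2322 × 79/21 = 8736 mol/min.
Fuel reacted = 0.861 × 431 → ξ = 371.1 mol/min.
Outlet (n = n₀ + ν ξ):
  C₂H₅OH: 431 − 1(371.1) = 59.91
  O₂: 2322 − 3(371.1) = 1209
  N₂: 8736 (inert)
  CO₂: 0 + 2(371.1) = 742.2
  H₂O: 0 + 3(371.1) = 1113
Total out = 59.91 + 1209 + 8736 + 742.2 + 1113 = 11860 mol/min.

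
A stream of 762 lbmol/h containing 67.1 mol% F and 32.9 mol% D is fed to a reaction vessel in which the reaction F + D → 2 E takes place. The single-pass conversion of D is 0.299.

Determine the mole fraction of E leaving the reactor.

D reacted = 0.299 × 250.7 = 74.96 lbmol/h; ν_D = −1, so ξ = 74.96/1 = 74.96 lbmol/h.
Outlet amounts (n = n₀ + ν ξ):
  F: 511.3 − 1(74.96) = 436.3
  D: 250.7 − 1(74.96) = 175.7
  E: 0 + 2(74.96) = 149.9
Total out = 762 lbmol/h; y_E = 149.9 / 762 = 0.1967.

0.197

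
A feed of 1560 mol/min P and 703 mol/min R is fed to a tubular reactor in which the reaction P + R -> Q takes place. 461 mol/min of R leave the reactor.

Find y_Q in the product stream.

0.12

For R: n = n₀ − 1ξ → 461 = 703 − 1ξ, giving ξ = 242 mol/min.
Outlet amounts (n = n₀ + ν ξ):
  P: 1560 − 1(242) = 1318
  R: 703 − 1(242) = 461
  Q: 0 + 1(242) = 242
Total out = 2021 mol/min; y_Q = 242 / 2021 = 0.1197.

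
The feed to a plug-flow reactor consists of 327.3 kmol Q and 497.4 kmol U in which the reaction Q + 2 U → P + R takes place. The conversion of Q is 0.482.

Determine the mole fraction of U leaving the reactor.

0.273

Q reacted = 0.482 × 327.3 = 157.8 kmol; ν_Q = −1, so ξ = 157.8/1 = 157.8 kmol.
Outlet amounts (n = n₀ + ν ξ):
  Q: 327.3 − 1(157.8) = 169.5
  U: 497.4 − 2(157.8) = 181.9
  P: 0 + 1(157.8) = 157.8
  R: 0 + 1(157.8) = 157.8
Total out = 666.9 kmol; y_U = 181.9 / 666.9 = 0.2727.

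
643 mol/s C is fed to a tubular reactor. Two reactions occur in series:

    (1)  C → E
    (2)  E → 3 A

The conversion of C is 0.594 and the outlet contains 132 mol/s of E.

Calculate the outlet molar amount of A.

750 mol/s

Conversion of C: C consumed = 1ξ₁ = 0.594 × 643 → ξ₁ = 381.9 mol/s.
E balance: n_E = 0 + 1ξ₁ − 1ξ₂ = 132 → ξ₂ = (1·381.9 − 132)/1 = 249.9 mol/s.
Outlet amounts (n = n₀ + Σ ν·ξ):
  C: 643 − 1(381.9) = 261.1
  E: 0 + 1(381.9) − 1(249.9) = 132
  A: 0 + 3(249.9) = 749.8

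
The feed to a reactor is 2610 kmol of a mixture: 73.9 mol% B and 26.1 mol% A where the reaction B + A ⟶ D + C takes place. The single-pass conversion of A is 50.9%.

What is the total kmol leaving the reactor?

A reacted = 0.509 × 681.2 = 346.7 kmol; ν_A = −1, so ξ = 346.7/1 = 346.7 kmol.
Outlet amounts (n = n₀ + ν ξ):
  B: 1929 − 1(346.7) = 1582
  A: 681.2 − 1(346.7) = 334.5
  D: 0 + 1(346.7) = 346.7
  C: 0 + 1(346.7) = 346.7
Total out = 1582 + 334.5 + 346.7 + 346.7 = 2610 kmol.

2610 kmol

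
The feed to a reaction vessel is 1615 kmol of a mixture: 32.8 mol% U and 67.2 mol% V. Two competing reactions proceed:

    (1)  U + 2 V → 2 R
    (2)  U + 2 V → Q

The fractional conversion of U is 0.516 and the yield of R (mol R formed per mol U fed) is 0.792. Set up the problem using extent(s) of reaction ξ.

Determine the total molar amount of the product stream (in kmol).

1280 kmol

Yield of R: 2ξ₁ / 529.7 = 0.792 → ξ₁ = 209.8 kmol.
Conversion of U: 1ξ₁ + 1ξ₂ = 0.516 × 529.7 = 273.3 → ξ₂ = 63.57 kmol.
Outlet amounts (n = n₀ + Σ ν·ξ):
  U: 529.7 − 1(209.8) − 1(63.57) = 256.4
  V: 1085 − 2(209.8) − 2(63.57) = 538.6
  R: 0 + 2(209.8) = 419.5
  Q: 0 + 1(63.57) = 63.57
Total out = 256.4 + 538.6 + 419.5 + 63.57 = 1278 kmol.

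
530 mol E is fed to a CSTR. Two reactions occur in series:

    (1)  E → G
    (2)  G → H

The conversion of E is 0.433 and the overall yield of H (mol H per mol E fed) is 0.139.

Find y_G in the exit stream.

0.294

Conversion of E: E consumed = 1ξ₁ = 0.433 × 530 → ξ₁ = 229.5 mol.
Yield of H: 1ξ₂ / 530 = 0.139 → ξ₂ = 73.67 mol.
Outlet amounts (n = n₀ + Σ ν·ξ):
  E: 530 − 1(229.5) = 300.5
  G: 0 + 1(229.5) − 1(73.67) = 155.8
  H: 0 + 1(73.67) = 73.67
Total out = 530 mol; y_G = 155.8 / 530 = 0.294.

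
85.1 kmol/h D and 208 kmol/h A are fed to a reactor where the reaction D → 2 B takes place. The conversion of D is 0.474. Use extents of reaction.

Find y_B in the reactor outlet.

D reacted = 0.474 × 85.1 = 40.34 kmol/h; ν_D = −1, so ξ = 40.34/1 = 40.34 kmol/h.
Outlet amounts (n = n₀ + ν ξ):
  D: 85.1 − 1(40.34) = 44.76
  B: 0 + 2(40.34) = 80.67
  A: 208 (inert)
Total out = 333.4 kmol/h; y_B = 80.67 / 333.4 = 0.2419.

0.242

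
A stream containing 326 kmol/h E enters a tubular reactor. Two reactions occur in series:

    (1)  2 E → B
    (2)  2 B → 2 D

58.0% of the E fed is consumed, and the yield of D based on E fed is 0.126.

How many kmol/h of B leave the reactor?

Conversion of E: E consumed = 2ξ₁ = 0.58 × 326 → ξ₁ = 94.54 kmol/h.
Yield of D: 2ξ₂ / 326 = 0.126 → ξ₂ = 20.54 kmol/h.
Outlet amounts (n = n₀ + Σ ν·ξ):
  E: 326 − 2(94.54) = 136.9
  B: 0 + 1(94.54) − 2(20.54) = 53.46
  D: 0 + 2(20.54) = 41.08

53.5 kmol/h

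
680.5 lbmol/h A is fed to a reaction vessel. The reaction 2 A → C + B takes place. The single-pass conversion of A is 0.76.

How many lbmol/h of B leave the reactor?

259 lbmol/h

A reacted = 0.76 × 680.5 = 517.2 lbmol/h; ν_A = −2, so ξ = 517.2/2 = 258.6 lbmol/h.
Outlet amounts (n = n₀ + ν ξ):
  A: 680.5 − 2(258.6) = 163.3
  C: 0 + 1(258.6) = 258.6
  B: 0 + 1(258.6) = 258.6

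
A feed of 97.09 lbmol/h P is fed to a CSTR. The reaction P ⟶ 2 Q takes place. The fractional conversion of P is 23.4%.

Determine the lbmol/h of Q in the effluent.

45.4 lbmol/h

P reacted = 0.234 × 97.09 = 22.72 lbmol/h; ν_P = −1, so ξ = 22.72/1 = 22.72 lbmol/h.
Outlet amounts (n = n₀ + ν ξ):
  P: 97.09 − 1(22.72) = 74.37
  Q: 0 + 2(22.72) = 45.44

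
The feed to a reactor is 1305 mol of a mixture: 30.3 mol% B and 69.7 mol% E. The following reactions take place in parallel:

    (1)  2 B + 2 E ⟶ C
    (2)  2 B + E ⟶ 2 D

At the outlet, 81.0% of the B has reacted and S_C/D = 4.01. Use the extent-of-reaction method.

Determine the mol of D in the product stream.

Conversion of B: B consumed = 0.81 × 395.4 = 320.3 mol = 2ξ₁ + 2ξ₂.
Selectivity: 1ξ₁ / (2ξ₂) = 4.01 → ξ₁ = 8.02 ξ₂.
Substitute: (2·8.02 + 2) ξ₂ = 320.3 → ξ₂ = 17.75 mol, ξ₁ = 142.4 mol.
Outlet amounts (n = n₀ + Σ ν·ξ):
  B: 395.4 − 2(142.4) − 2(17.75) = 75.13
  E: 909.6 − 2(142.4) − 1(17.75) = 607.1
  C: 0 + 1(142.4) = 142.4
  D: 0 + 2(17.75) = 35.51

35.5 mol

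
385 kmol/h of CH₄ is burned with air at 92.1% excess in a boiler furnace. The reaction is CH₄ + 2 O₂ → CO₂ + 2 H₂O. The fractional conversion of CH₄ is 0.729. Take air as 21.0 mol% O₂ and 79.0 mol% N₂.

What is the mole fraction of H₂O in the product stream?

0.0756

Stoichiometric O₂ = 2 × 385 = 770 kmol/h; O₂ fed = 770 × 1.921 = 1479 kmol/h.
N₂ fed = 1479 × 79/21 = 5564 kmol/h.
Fuel reacted = 0.729 × 385 → ξ = 280.7 kmol/h.
Outlet (n = n₀ + ν ξ):
  CH₄: 385 − 1(280.7) = 104.3
  O₂: 1479 − 2(280.7) = 917.8
  N₂: 5564 (inert)
  CO₂: 0 + 1(280.7) = 280.7
  H₂O: 0 + 2(280.7) = 561.3
Total out = 7429 kmol/h; y_H₂O = 561.3 / 7429 = 0.07556.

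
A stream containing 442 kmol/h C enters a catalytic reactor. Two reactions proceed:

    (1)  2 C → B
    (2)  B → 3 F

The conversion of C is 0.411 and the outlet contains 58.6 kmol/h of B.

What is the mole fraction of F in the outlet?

Conversion of C: C consumed = 2ξ₁ = 0.411 × 442 → ξ₁ = 90.83 kmol/h.
B balance: n_B = 0 + 1ξ₁ − 1ξ₂ = 58.6 → ξ₂ = (1·90.83 − 58.6)/1 = 32.23 kmol/h.
Outlet amounts (n = n₀ + Σ ν·ξ):
  C: 442 − 2(90.83) = 260.3
  B: 0 + 1(90.83) − 1(32.23) = 58.6
  F: 0 + 3(32.23) = 96.69
Total out = 415.6 kmol/h; y_F = 96.69 / 415.6 = 0.2326.

0.233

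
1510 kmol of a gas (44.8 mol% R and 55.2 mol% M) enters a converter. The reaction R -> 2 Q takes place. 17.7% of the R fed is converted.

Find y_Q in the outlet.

0.147

R reacted = 0.177 × 676.5 = 119.7 kmol; ν_R = −1, so ξ = 119.7/1 = 119.7 kmol.
Outlet amounts (n = n₀ + ν ξ):
  R: 676.5 − 1(119.7) = 556.7
  Q: 0 + 2(119.7) = 239.5
  M: 833.5 (inert)
Total out = 1630 kmol; y_Q = 239.5 / 1630 = 0.1469.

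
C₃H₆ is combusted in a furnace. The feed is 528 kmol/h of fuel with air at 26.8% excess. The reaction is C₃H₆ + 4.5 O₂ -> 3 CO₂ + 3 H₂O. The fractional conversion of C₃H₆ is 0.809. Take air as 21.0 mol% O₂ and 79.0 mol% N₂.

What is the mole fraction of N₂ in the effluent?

0.751

Stoichiometric O₂ = 4.5 × 528 = 2376 kmol/h; O₂ fed = 2376 × 1.268 = 3013 kmol/h.
N₂ fed = 3013 × 79/21 = 11330 kmol/h.
Fuel reacted = 0.809 × 528 → ξ = 427.2 kmol/h.
Outlet (n = n₀ + ν ξ):
  C₃H₆: 528 − 1(427.2) = 100.8
  O₂: 3013 − 4.5(427.2) = 1091
  N₂: 11330 (inert)
  CO₂: 0 + 3(427.2) = 1281
  H₂O: 0 + 3(427.2) = 1281
Total out = 15090 kmol/h; y_N₂ = 11330 / 15090 = 0.7512.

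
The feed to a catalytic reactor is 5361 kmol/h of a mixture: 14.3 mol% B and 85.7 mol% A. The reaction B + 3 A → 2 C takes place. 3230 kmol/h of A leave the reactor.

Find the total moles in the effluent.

4450 kmol/h

For A: n = n₀ − 3ξ → 3230 = 4594 − 3ξ, giving ξ = 454.8 kmol/h.
Outlet amounts (n = n₀ + ν ξ):
  B: 766.6 − 1(454.8) = 311.8
  A: 4594 − 3(454.8) = 3230
  C: 0 + 2(454.8) = 909.6
Total out = 311.8 + 3230 + 909.6 = 4451 kmol/h.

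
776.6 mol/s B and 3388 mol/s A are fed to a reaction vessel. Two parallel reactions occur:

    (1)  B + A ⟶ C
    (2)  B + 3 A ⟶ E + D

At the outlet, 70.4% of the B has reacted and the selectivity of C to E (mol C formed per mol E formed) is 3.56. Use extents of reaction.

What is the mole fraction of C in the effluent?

0.122

Conversion of B: B consumed = 0.704 × 776.6 = 546.7 mol/s = 1ξ₁ + 1ξ₂.
Selectivity: 1ξ₁ / (1ξ₂) = 3.56 → ξ₁ = 3.56 ξ₂.
Substitute: (1·3.56 + 1) ξ₂ = 546.7 → ξ₂ = 119.9 mol/s, ξ₁ = 426.8 mol/s.
Outlet amounts (n = n₀ + Σ ν·ξ):
  B: 776.6 − 1(426.8) − 1(119.9) = 229.9
  A: 3388 − 1(426.8) − 3(119.9) = 2601
  C: 0 + 1(426.8) = 426.8
  E: 0 + 1(119.9) = 119.9
  D: 0 + 1(119.9) = 119.9
Total out = 3498 mol/s; y_C = 426.8 / 3498 = 0.122.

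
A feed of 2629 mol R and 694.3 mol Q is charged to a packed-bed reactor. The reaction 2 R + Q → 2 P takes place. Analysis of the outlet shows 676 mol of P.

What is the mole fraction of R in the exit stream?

For P: n = n₀ + 2ξ → 676 = 0 + 2ξ, giving ξ = 338 mol.
Outlet amounts (n = n₀ + ν ξ):
  R: 2629 − 2(338) = 1953
  Q: 694.3 − 1(338) = 356.3
  P: 0 + 2(338) = 676
Total out = 2985 mol; y_R = 1953 / 2985 = 0.6542.

0.654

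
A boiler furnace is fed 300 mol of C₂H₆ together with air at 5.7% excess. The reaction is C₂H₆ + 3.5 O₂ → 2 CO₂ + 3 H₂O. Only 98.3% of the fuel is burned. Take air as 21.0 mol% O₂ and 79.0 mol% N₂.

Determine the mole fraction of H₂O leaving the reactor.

Stoichiometric O₂ = 3.5 × 300 = 1050 mol; O₂ fed = 1050 × 1.057 = 1110 mol.
N₂ fed = 1110 × 79/21 = 4175 mol.
Fuel reacted = 0.983 × 300 → ξ = 294.9 mol.
Outlet (n = n₀ + ν ξ):
  C₂H₆: 300 − 1(294.9) = 5.1
  O₂: 1110 − 3.5(294.9) = 77.7
  N₂: 4175 (inert)
  CO₂: 0 + 2(294.9) = 589.8
  H₂O: 0 + 3(294.9) = 884.7
Total out = 5732 mol; y_H₂O = 884.7 / 5732 = 0.1543.

0.154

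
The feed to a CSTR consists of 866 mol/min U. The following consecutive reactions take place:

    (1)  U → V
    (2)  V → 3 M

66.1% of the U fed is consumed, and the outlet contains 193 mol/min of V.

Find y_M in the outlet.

0.701

Conversion of U: U consumed = 1ξ₁ = 0.661 × 866 → ξ₁ = 572.4 mol/min.
V balance: n_V = 0 + 1ξ₁ − 1ξ₂ = 193 → ξ₂ = (1·572.4 − 193)/1 = 379.4 mol/min.
Outlet amounts (n = n₀ + Σ ν·ξ):
  U: 866 − 1(572.4) = 293.6
  V: 0 + 1(572.4) − 1(379.4) = 193
  M: 0 + 3(379.4) = 1138
Total out = 1625 mol/min; y_M = 1138 / 1625 = 0.7005.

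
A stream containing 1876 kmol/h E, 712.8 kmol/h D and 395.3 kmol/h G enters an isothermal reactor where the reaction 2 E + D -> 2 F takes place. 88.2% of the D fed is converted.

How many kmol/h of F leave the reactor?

D reacted = 0.882 × 712.8 = 628.7 kmol/h; ν_D = −1, so ξ = 628.7/1 = 628.7 kmol/h.
Outlet amounts (n = n₀ + ν ξ):
  E: 1876 − 2(628.7) = 618.6
  D: 712.8 − 1(628.7) = 84.11
  F: 0 + 2(628.7) = 1257
  G: 395.3 (inert)

1260 kmol/h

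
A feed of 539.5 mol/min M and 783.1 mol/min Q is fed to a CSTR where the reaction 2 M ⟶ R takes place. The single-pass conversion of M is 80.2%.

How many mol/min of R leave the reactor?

M reacted = 0.802 × 539.5 = 432.7 mol/min; ν_M = −2, so ξ = 432.7/2 = 216.3 mol/min.
Outlet amounts (n = n₀ + ν ξ):
  M: 539.5 − 2(216.3) = 106.8
  R: 0 + 1(216.3) = 216.3
  Q: 783.1 (inert)

216 mol/min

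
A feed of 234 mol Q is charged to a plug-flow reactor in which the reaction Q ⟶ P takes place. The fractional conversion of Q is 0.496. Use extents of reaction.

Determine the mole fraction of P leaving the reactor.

Q reacted = 0.496 × 234 = 116.1 mol; ν_Q = −1, so ξ = 116.1/1 = 116.1 mol.
Outlet amounts (n = n₀ + ν ξ):
  Q: 234 − 1(116.1) = 117.9
  P: 0 + 1(116.1) = 116.1
Total out = 234 mol; y_P = 116.1 / 234 = 0.496.

0.496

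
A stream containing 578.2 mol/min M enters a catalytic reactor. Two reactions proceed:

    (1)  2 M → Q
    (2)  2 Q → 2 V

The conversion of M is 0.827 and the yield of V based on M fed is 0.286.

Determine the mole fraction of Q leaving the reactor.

Conversion of M: M consumed = 2ξ₁ = 0.827 × 578.2 → ξ₁ = 239.1 mol/min.
Yield of V: 2ξ₂ / 578.2 = 0.286 → ξ₂ = 82.68 mol/min.
Outlet amounts (n = n₀ + Σ ν·ξ):
  M: 578.2 − 2(239.1) = 100
  Q: 0 + 1(239.1) − 2(82.68) = 73.72
  V: 0 + 2(82.68) = 165.4
Total out = 339.1 mol/min; y_Q = 73.72 / 339.1 = 0.2174.

0.217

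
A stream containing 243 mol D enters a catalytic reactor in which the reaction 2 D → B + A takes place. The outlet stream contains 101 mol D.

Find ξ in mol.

ξ = 71 mol

For D: n = n₀ − 2ξ → 101 = 243 − 2ξ, giving ξ = 71 mol.
Outlet amounts (n = n₀ + ν ξ):
  D: 243 − 2(71) = 101
  B: 0 + 1(71) = 71
  A: 0 + 1(71) = 71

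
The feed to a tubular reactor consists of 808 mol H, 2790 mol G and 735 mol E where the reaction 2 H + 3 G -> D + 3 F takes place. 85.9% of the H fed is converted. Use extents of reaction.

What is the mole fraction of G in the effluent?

0.439

H reacted = 0.859 × 808 = 694.1 mol; ν_H = −2, so ξ = 694.1/2 = 347 mol.
Outlet amounts (n = n₀ + ν ξ):
  H: 808 − 2(347) = 113.9
  G: 2790 − 3(347) = 1749
  D: 0 + 1(347) = 347
  F: 0 + 3(347) = 1041
  E: 735 (inert)
Total out = 3986 mol; y_G = 1749 / 3986 = 0.4388.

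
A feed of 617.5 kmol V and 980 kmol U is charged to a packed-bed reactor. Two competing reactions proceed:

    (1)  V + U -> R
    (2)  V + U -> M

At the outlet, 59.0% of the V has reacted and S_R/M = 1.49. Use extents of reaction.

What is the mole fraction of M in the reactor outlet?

Conversion of V: V consumed = 0.59 × 617.5 = 364.3 kmol = 1ξ₁ + 1ξ₂.
Selectivity: 1ξ₁ / (1ξ₂) = 1.49 → ξ₁ = 1.49 ξ₂.
Substitute: (1·1.49 + 1) ξ₂ = 364.3 → ξ₂ = 146.3 kmol, ξ₁ = 218 kmol.
Outlet amounts (n = n₀ + Σ ν·ξ):
  V: 617.5 − 1(218) − 1(146.3) = 253.2
  U: 980 − 1(218) − 1(146.3) = 615.7
  R: 0 + 1(218) = 218
  M: 0 + 1(146.3) = 146.3
Total out = 1233 kmol; y_M = 146.3 / 1233 = 0.1186.

0.119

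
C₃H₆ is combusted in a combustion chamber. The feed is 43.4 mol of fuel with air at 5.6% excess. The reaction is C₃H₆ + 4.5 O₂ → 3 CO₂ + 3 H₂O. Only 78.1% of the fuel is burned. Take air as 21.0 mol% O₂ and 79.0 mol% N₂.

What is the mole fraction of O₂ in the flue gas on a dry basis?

0.0571

Stoichiometric O₂ = 4.5 × 43.4 = 195.3 mol; O₂ fed = 195.3 × 1.056 = 206.2 mol.
N₂ fed = 206.2 × 79/21 = 775.8 mol.
Fuel reacted = 0.781 × 43.4 → ξ = 33.9 mol.
Outlet (n = n₀ + ν ξ):
  C₃H₆: 43.4 − 1(33.9) = 9.505
  O₂: 206.2 − 4.5(33.9) = 53.71
  N₂: 775.8 (inert)
  CO₂: 0 + 3(33.9) = 101.7
  H₂O: 0 + 3(33.9) = 101.7
Dry total = 940.7 mol; y_O₂ (dry) = 53.71 / 940.7 = 0.05709.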